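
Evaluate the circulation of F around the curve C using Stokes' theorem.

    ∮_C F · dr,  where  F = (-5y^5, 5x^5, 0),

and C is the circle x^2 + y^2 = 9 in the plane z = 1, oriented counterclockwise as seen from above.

Let S be the flat disk x^2 + y^2 ≤ 9 in the plane z = 1, with upward unit normal n̂ = ẑ. By Stokes' theorem,

    ∮_C F · dr = ∬_S (∇ × F) · n̂ dS = ∬_D (curl F)_z dA,

where D is the disk x^2 + y^2 ≤ 9.

Compute the curl of F = (-5y^5, 5x^5, 0):
    (∇ × F)_x = ∂F_z/∂y - ∂F_y/∂z = 0,
    (∇ × F)_y = ∂F_x/∂z - ∂F_z/∂x = 0,
    (∇ × F)_z = ∂F_y/∂x - ∂F_x/∂y = 25x^4 + 25y^4.

On z = 1, (curl F)_z = 25x^4 + 25y^4.

Convert to polar (x = r cos θ, y = r sin θ, dA = r dr dθ); the integrand becomes 25r^4(sin(θ)^4 + cos(θ)^4), so

    ∬_D (curl F)_z dA = ∫_0^{2π} ∫_0^{3} (25r^4(sin(θ)^4 + cos(θ)^4)) · r dr dθ.

Inner (r from 0 to 3): 6075sin(θ)^4/2 + 6075cos(θ)^4/2.
Outer (θ from 0 to 2π): 18225π/4.

Therefore ∮_C F · dr = 18225π/4.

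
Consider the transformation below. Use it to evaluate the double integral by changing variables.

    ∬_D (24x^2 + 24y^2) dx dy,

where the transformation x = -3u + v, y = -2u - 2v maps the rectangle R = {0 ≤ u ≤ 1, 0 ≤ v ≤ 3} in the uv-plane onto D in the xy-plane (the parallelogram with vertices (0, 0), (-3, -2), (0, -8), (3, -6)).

Compute the Jacobian determinant of (x, y) with respect to (u, v):

    ∂(x,y)/∂(u,v) = | -3  1 | = (-3)(-2) - (1)(-2) = 8.
                   | -2  -2 |

Its absolute value is |J| = 8 (the area scaling factor).

Substituting x = -3u + v, y = -2u - 2v into the integrand,

    24x^2 + 24y^2 → 312u^2 + 48u v + 120v^2,

so the integral becomes

    ∬_R (312u^2 + 48u v + 120v^2) · |J| du dv = ∫_0^1 ∫_0^3 (2496u^2 + 384u v + 960v^2) dv du.

Inner (v): 7488u^2 + 1728u + 8640.
Outer (u): 12000.

Therefore ∬_D (24x^2 + 24y^2) dx dy = 12000.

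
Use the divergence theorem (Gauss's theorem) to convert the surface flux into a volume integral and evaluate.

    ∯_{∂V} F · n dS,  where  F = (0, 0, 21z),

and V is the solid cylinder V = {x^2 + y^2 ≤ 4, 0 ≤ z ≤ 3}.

By the divergence theorem,

    ∯_{∂V} F · n dS = ∭_V (∇ · F) dV.

Compute the divergence:
    ∇ · F = ∂F_x/∂x + ∂F_y/∂y + ∂F_z/∂z = 0 + 0 + 21 = 21.

In cylindrical coordinates, x = r cos(θ), y = r sin(θ), z = z, dV = r dr dθ dz, with 0 ≤ r ≤ 2, 0 ≤ θ ≤ 2π, 0 ≤ z ≤ 3.

The integrand, after substitution and multiplying by the volume element, becomes (21) · r, so

    ∭_V (∇·F) dV = ∫_0^{2π} ∫_0^{2} ∫_0^{3} (21) · r dz dr dθ.

Inner (z from 0 to 3): 63r.
Middle (r from 0 to 2): 126.
Outer (θ from 0 to 2π): 252π.

Therefore ∯_{∂V} F · n dS = 252π.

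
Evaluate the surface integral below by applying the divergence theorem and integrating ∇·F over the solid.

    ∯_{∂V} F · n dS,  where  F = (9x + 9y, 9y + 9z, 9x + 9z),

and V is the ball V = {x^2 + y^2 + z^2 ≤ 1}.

By the divergence theorem,

    ∯_{∂V} F · n dS = ∭_V (∇ · F) dV.

Compute the divergence:
    ∇ · F = ∂F_x/∂x + ∂F_y/∂y + ∂F_z/∂z = 9 + 9 + 9 = 27.

In spherical coordinates, x = ρ sin(φ) cos(θ), y = ρ sin(φ) sin(θ), z = ρ cos(φ), dV = ρ^2 sin(φ) dρ dφ dθ, with 0 ≤ ρ ≤ 1, 0 ≤ φ ≤ π, 0 ≤ θ ≤ 2π.

The integrand, after substitution and multiplying by the volume element, becomes (27) · ρ^2 sin(φ), so

    ∭_V (∇·F) dV = ∫_0^{2π} ∫_0^{π} ∫_0^{1} (27) · ρ^2 sin(φ) dρ dφ dθ.

Inner (ρ from 0 to 1): 9sin(φ).
Middle (φ from 0 to π): 18.
Outer (θ from 0 to 2π): 36π.

Therefore ∯_{∂V} F · n dS = 36π.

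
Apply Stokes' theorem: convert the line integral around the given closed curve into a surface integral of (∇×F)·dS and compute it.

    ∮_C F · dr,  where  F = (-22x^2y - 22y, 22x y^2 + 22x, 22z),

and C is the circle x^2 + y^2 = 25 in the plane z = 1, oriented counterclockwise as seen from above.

Let S be the flat disk x^2 + y^2 ≤ 25 in the plane z = 1, with upward unit normal n̂ = ẑ. By Stokes' theorem,

    ∮_C F · dr = ∬_S (∇ × F) · n̂ dS = ∬_D (curl F)_z dA,

where D is the disk x^2 + y^2 ≤ 25.

Compute the curl of F = (-22x^2y - 22y, 22x y^2 + 22x, 22z):
    (∇ × F)_x = ∂F_z/∂y - ∂F_y/∂z = 0,
    (∇ × F)_y = ∂F_x/∂z - ∂F_z/∂x = 0,
    (∇ × F)_z = ∂F_y/∂x - ∂F_x/∂y = 22x^2 + 22y^2 + 44.

On z = 1, (curl F)_z = 22x^2 + 22y^2 + 44.

Convert to polar (x = r cos θ, y = r sin θ, dA = r dr dθ); the integrand becomes 22r^2 + 44, so

    ∬_D (curl F)_z dA = ∫_0^{2π} ∫_0^{5} (22r^2 + 44) · r dr dθ.

Inner (r from 0 to 5): 7975/2.
Outer (θ from 0 to 2π): 7975π.

Therefore ∮_C F · dr = 7975π.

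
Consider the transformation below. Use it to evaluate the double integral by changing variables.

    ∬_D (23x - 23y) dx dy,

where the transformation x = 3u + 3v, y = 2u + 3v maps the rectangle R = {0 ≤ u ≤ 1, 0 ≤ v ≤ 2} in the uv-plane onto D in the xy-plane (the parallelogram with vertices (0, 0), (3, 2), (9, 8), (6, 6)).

Compute the Jacobian determinant of (x, y) with respect to (u, v):

    ∂(x,y)/∂(u,v) = | 3  3 | = (3)(3) - (3)(2) = 3.
                   | 2  3 |

Its absolute value is |J| = 3 (the area scaling factor).

Substituting x = 3u + 3v, y = 2u + 3v into the integrand,

    23x - 23y → 23u,

so the integral becomes

    ∬_R (23u) · |J| du dv = ∫_0^1 ∫_0^2 (69u) dv du.

Inner (v): 138u.
Outer (u): 69.

Therefore ∬_D (23x - 23y) dx dy = 69.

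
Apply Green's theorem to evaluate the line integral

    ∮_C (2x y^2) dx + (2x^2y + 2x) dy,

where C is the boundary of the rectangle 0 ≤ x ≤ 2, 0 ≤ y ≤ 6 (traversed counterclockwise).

Green's theorem converts the closed line integral into a double integral over the enclosed region D:

    ∮_C P dx + Q dy = ∬_D (∂Q/∂x - ∂P/∂y) dA.

Here P = 2x y^2, Q = 2x^2y + 2x, so

    ∂Q/∂x = 4x y + 2,    ∂P/∂y = 4x y,
    ∂Q/∂x - ∂P/∂y = 2.

D is the region 0 ≤ x ≤ 2, 0 ≤ y ≤ 6. Evaluating the double integral:

    ∬_D (2) dA = ∫_0^{2} ∫_0^{6} (2) dy dx.

Inner (y from 0 to 6): 12.
Outer (x from 0 to 2): 24.

Therefore ∮_C P dx + Q dy = 24.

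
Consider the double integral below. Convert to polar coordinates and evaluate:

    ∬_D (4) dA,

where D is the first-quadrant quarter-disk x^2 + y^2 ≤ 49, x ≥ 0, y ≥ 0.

The region D is 0 ≤ r ≤ 7, 0 ≤ θ ≤ π/2 in polar coordinates, where x = r cos(θ), y = r sin(θ), and dA = r dr dθ.

Under the substitution, the integrand becomes 4, so

    ∬_D (4) dA = ∫_{0}^{π/2} ∫_{0}^{7} (4) · r dr dθ.

Inner integral (in r): ∫_{0}^{7} (4) · r dr = 98.

Outer integral (in θ): ∫_{0}^{π/2} (98) dθ = 49π.

Therefore ∬_D (4) dA = 49π.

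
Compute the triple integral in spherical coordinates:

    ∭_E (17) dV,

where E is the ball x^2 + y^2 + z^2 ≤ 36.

In spherical coordinates, x = ρ sin(φ) cos(θ), y = ρ sin(φ) sin(θ), z = ρ cos(φ), and dV = ρ^2 sin(φ) dρ dφ dθ.

The integrand becomes 17, so

    ∭_E (17) dV = ∫_{0}^{2π} ∫_{0}^{π} ∫_{0}^{6} (17) · ρ^2 sin(φ) dρ dφ dθ.

Inner (ρ): 1224sin(φ).
Middle (φ): 2448.
Outer (θ): 4896π.

Therefore the triple integral equals 4896π.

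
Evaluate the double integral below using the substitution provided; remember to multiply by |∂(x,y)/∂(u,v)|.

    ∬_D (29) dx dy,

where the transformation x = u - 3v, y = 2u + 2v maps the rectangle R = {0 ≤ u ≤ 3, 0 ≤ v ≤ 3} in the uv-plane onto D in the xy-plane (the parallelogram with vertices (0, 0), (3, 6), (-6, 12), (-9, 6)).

Compute the Jacobian determinant of (x, y) with respect to (u, v):

    ∂(x,y)/∂(u,v) = | 1  -3 | = (1)(2) - (-3)(2) = 8.
                   | 2  2 |

Its absolute value is |J| = 8 (the area scaling factor).

Substituting x = u - 3v, y = 2u + 2v into the integrand,

    29 → 29,

so the integral becomes

    ∬_R (29) · |J| du dv = ∫_0^3 ∫_0^3 (232) dv du.

Inner (v): 696.
Outer (u): 2088.

Therefore ∬_D (29) dx dy = 2088.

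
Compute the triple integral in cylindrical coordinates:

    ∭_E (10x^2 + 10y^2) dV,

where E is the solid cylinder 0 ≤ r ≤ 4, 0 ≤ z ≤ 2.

In cylindrical coordinates, x = r cos(θ), y = r sin(θ), z = z, and dV = r dr dθ dz.

The integrand becomes 10r^2, so

    ∭_E (10x^2 + 10y^2) dV = ∫_{0}^{2π} ∫_{0}^{4} ∫_{0}^{2} (10r^2) · r dz dr dθ.

Inner (z): 20r^3.
Middle (r from 0 to 4): 1280.
Outer (θ): 2560π.

Therefore the triple integral equals 2560π.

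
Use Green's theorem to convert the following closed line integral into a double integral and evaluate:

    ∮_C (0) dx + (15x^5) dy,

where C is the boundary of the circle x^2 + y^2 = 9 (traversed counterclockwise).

Green's theorem converts the closed line integral into a double integral over the enclosed region D:

    ∮_C P dx + Q dy = ∬_D (∂Q/∂x - ∂P/∂y) dA.

Here P = 0, Q = 15x^5, so

    ∂Q/∂x = 75x^4,    ∂P/∂y = 0,
    ∂Q/∂x - ∂P/∂y = 75x^4.

D is the region x^2 + y^2 ≤ 9. Evaluating the double integral:

In polar coordinates (x = r cos θ, y = r sin θ, dA = r dr dθ) the integrand becomes 75r^4cos(θ)^4, so

    ∬_D (75x^4) dA = ∫_0^{2π} ∫_0^{3} (75r^4cos(θ)^4) · r dr dθ.

Inner (r from 0 to 3): 18225cos(θ)^4/2.
Outer (θ from 0 to 2π): 54675π/8.

Therefore ∮_C P dx + Q dy = 54675π/8.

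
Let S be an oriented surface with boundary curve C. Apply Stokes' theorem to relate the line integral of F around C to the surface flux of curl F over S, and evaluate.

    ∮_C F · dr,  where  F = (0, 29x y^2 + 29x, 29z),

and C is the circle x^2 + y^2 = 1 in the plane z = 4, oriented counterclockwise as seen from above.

Let S be the flat disk x^2 + y^2 ≤ 1 in the plane z = 4, with upward unit normal n̂ = ẑ. By Stokes' theorem,

    ∮_C F · dr = ∬_S (∇ × F) · n̂ dS = ∬_D (curl F)_z dA,

where D is the disk x^2 + y^2 ≤ 1.

Compute the curl of F = (0, 29x y^2 + 29x, 29z):
    (∇ × F)_x = ∂F_z/∂y - ∂F_y/∂z = 0,
    (∇ × F)_y = ∂F_x/∂z - ∂F_z/∂x = 0,
    (∇ × F)_z = ∂F_y/∂x - ∂F_x/∂y = 29y^2 + 29.

On z = 4, (curl F)_z = 29y^2 + 29.

Convert to polar (x = r cos θ, y = r sin θ, dA = r dr dθ); the integrand becomes 29r^2sin(θ)^2 + 29, so

    ∬_D (curl F)_z dA = ∫_0^{2π} ∫_0^{1} (29r^2sin(θ)^2 + 29) · r dr dθ.

Inner (r from 0 to 1): 29sin(θ)^2/4 + 29/2.
Outer (θ from 0 to 2π): 145π/4.

Therefore ∮_C F · dr = 145π/4.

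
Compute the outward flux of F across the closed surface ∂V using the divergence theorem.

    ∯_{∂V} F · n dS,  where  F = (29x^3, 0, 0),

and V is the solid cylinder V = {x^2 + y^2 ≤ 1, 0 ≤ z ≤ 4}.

By the divergence theorem,

    ∯_{∂V} F · n dS = ∭_V (∇ · F) dV.

Compute the divergence:
    ∇ · F = ∂F_x/∂x + ∂F_y/∂y + ∂F_z/∂z = 87x^2 + 0 + 0 = 87x^2.

In cylindrical coordinates, x = r cos(θ), y = r sin(θ), z = z, dV = r dr dθ dz, with 0 ≤ r ≤ 1, 0 ≤ θ ≤ 2π, 0 ≤ z ≤ 4.

The integrand, after substitution and multiplying by the volume element, becomes (87r^2cos(θ)^2) · r, so

    ∭_V (∇·F) dV = ∫_0^{2π} ∫_0^{1} ∫_0^{4} (87r^2cos(θ)^2) · r dz dr dθ.

Inner (z from 0 to 4): 348r^3cos(θ)^2.
Middle (r from 0 to 1): 87cos(θ)^2.
Outer (θ from 0 to 2π): 87π.

Therefore ∯_{∂V} F · n dS = 87π.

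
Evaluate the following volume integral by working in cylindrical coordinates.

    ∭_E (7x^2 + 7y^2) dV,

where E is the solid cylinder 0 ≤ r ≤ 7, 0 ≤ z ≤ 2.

In cylindrical coordinates, x = r cos(θ), y = r sin(θ), z = z, and dV = r dr dθ dz.

The integrand becomes 7r^2, so

    ∭_E (7x^2 + 7y^2) dV = ∫_{0}^{2π} ∫_{0}^{7} ∫_{0}^{2} (7r^2) · r dz dr dθ.

Inner (z): 14r^3.
Middle (r from 0 to 7): 16807/2.
Outer (θ): 16807π.

Therefore the triple integral equals 16807π.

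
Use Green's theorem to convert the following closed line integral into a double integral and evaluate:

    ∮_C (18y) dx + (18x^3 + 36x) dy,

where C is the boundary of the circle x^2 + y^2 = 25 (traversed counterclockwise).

Green's theorem converts the closed line integral into a double integral over the enclosed region D:

    ∮_C P dx + Q dy = ∬_D (∂Q/∂x - ∂P/∂y) dA.

Here P = 18y, Q = 18x^3 + 36x, so

    ∂Q/∂x = 54x^2 + 36,    ∂P/∂y = 18,
    ∂Q/∂x - ∂P/∂y = 54x^2 + 18.

D is the region x^2 + y^2 ≤ 25. Evaluating the double integral:

In polar coordinates (x = r cos θ, y = r sin θ, dA = r dr dθ) the integrand becomes 54r^2cos(θ)^2 + 18, so

    ∬_D (54x^2 + 18) dA = ∫_0^{2π} ∫_0^{5} (54r^2cos(θ)^2 + 18) · r dr dθ.

Inner (r from 0 to 5): 16875cos(θ)^2/2 + 225.
Outer (θ from 0 to 2π): 17775π/2.

Therefore ∮_C P dx + Q dy = 17775π/2.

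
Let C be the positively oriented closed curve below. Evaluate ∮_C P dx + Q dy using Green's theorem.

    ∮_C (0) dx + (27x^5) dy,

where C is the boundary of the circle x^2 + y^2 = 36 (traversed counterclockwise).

Green's theorem converts the closed line integral into a double integral over the enclosed region D:

    ∮_C P dx + Q dy = ∬_D (∂Q/∂x - ∂P/∂y) dA.

Here P = 0, Q = 27x^5, so

    ∂Q/∂x = 135x^4,    ∂P/∂y = 0,
    ∂Q/∂x - ∂P/∂y = 135x^4.

D is the region x^2 + y^2 ≤ 36. Evaluating the double integral:

In polar coordinates (x = r cos θ, y = r sin θ, dA = r dr dθ) the integrand becomes 135r^4cos(θ)^4, so

    ∬_D (135x^4) dA = ∫_0^{2π} ∫_0^{6} (135r^4cos(θ)^4) · r dr dθ.

Inner (r from 0 to 6): 1049760cos(θ)^4.
Outer (θ from 0 to 2π): 787320π.

Therefore ∮_C P dx + Q dy = 787320π.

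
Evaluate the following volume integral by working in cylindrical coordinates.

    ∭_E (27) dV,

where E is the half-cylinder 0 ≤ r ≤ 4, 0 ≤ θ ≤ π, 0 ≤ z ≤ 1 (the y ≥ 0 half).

In cylindrical coordinates, x = r cos(θ), y = r sin(θ), z = z, and dV = r dr dθ dz.

The integrand becomes 27, so

    ∭_E (27) dV = ∫_{0}^{π} ∫_{0}^{4} ∫_{0}^{1} (27) · r dz dr dθ.

Inner (z): 27r.
Middle (r from 0 to 4): 216.
Outer (θ): 216π.

Therefore the triple integral equals 216π.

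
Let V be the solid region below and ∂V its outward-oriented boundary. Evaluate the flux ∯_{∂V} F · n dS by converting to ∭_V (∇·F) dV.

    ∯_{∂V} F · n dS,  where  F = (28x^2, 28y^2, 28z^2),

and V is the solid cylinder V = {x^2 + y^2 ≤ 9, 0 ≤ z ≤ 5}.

By the divergence theorem,

    ∯_{∂V} F · n dS = ∭_V (∇ · F) dV.

Compute the divergence:
    ∇ · F = ∂F_x/∂x + ∂F_y/∂y + ∂F_z/∂z = 56x + 56y + 56z.

In cylindrical coordinates, x = r cos(θ), y = r sin(θ), z = z, dV = r dr dθ dz, with 0 ≤ r ≤ 3, 0 ≤ θ ≤ 2π, 0 ≤ z ≤ 5.

The integrand, after substitution and multiplying by the volume element, becomes (56sqrt(2)r sin(θ + π/4) + 56z) · r, so

    ∭_V (∇·F) dV = ∫_0^{2π} ∫_0^{3} ∫_0^{5} (56sqrt(2)r sin(θ + π/4) + 56z) · r dz dr dθ.

Inner (z from 0 to 5): 140r (2sqrt(2)r sin(θ + π/4) + 5).
Middle (r from 0 to 3): 2520sqrt(2)sin(θ + π/4) + 3150.
Outer (θ from 0 to 2π): 6300π.

Therefore ∯_{∂V} F · n dS = 6300π.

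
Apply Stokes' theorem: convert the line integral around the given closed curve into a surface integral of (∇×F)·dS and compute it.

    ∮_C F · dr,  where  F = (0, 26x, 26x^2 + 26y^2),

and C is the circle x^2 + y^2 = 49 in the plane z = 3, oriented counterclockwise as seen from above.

Let S be the flat disk x^2 + y^2 ≤ 49 in the plane z = 3, with upward unit normal n̂ = ẑ. By Stokes' theorem,

    ∮_C F · dr = ∬_S (∇ × F) · n̂ dS = ∬_D (curl F)_z dA,

where D is the disk x^2 + y^2 ≤ 49.

Compute the curl of F = (0, 26x, 26x^2 + 26y^2):
    (∇ × F)_x = ∂F_z/∂y - ∂F_y/∂z = 52y,
    (∇ × F)_y = ∂F_x/∂z - ∂F_z/∂x = -52x,
    (∇ × F)_z = ∂F_y/∂x - ∂F_x/∂y = 26.

On z = 3, (curl F)_z = 26.

Convert to polar (x = r cos θ, y = r sin θ, dA = r dr dθ); the integrand becomes 26, so

    ∬_D (curl F)_z dA = ∫_0^{2π} ∫_0^{7} (26) · r dr dθ.

Inner (r from 0 to 7): 637.
Outer (θ from 0 to 2π): 1274π.

Therefore ∮_C F · dr = 1274π.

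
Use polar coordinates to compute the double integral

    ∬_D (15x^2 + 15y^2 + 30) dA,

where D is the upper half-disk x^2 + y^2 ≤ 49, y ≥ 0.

The region D is 0 ≤ r ≤ 7, 0 ≤ θ ≤ π in polar coordinates, where x = r cos(θ), y = r sin(θ), and dA = r dr dθ.

Under the substitution, the integrand becomes 15r^2 + 30, so

    ∬_D (15x^2 + 15y^2 + 30) dA = ∫_{0}^{π} ∫_{0}^{7} (15r^2 + 30) · r dr dθ.

Inner integral (in r): ∫_{0}^{7} (15r^2 + 30) · r dr = 38955/4.

Outer integral (in θ): ∫_{0}^{π} (38955/4) dθ = 38955π/4.

Therefore ∬_D (15x^2 + 15y^2 + 30) dA = 38955π/4.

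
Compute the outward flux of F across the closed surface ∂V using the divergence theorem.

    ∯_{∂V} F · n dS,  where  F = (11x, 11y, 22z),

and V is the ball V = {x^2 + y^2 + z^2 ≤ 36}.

By the divergence theorem,

    ∯_{∂V} F · n dS = ∭_V (∇ · F) dV.

Compute the divergence:
    ∇ · F = ∂F_x/∂x + ∂F_y/∂y + ∂F_z/∂z = 11 + 11 + 22 = 44.

In spherical coordinates, x = ρ sin(φ) cos(θ), y = ρ sin(φ) sin(θ), z = ρ cos(φ), dV = ρ^2 sin(φ) dρ dφ dθ, with 0 ≤ ρ ≤ 6, 0 ≤ φ ≤ π, 0 ≤ θ ≤ 2π.

The integrand, after substitution and multiplying by the volume element, becomes (44) · ρ^2 sin(φ), so

    ∭_V (∇·F) dV = ∫_0^{2π} ∫_0^{π} ∫_0^{6} (44) · ρ^2 sin(φ) dρ dφ dθ.

Inner (ρ from 0 to 6): 3168sin(φ).
Middle (φ from 0 to π): 6336.
Outer (θ from 0 to 2π): 12672π.

Therefore ∯_{∂V} F · n dS = 12672π.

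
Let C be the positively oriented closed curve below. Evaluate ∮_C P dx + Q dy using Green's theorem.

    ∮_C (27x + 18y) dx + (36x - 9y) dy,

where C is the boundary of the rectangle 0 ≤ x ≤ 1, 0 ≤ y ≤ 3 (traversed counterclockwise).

Green's theorem converts the closed line integral into a double integral over the enclosed region D:

    ∮_C P dx + Q dy = ∬_D (∂Q/∂x - ∂P/∂y) dA.

Here P = 27x + 18y, Q = 36x - 9y, so

    ∂Q/∂x = 36,    ∂P/∂y = 18,
    ∂Q/∂x - ∂P/∂y = 18.

D is the region 0 ≤ x ≤ 1, 0 ≤ y ≤ 3. Evaluating the double integral:

    ∬_D (18) dA = ∫_0^{1} ∫_0^{3} (18) dy dx.

Inner (y from 0 to 3): 54.
Outer (x from 0 to 1): 54.

Therefore ∮_C P dx + Q dy = 54.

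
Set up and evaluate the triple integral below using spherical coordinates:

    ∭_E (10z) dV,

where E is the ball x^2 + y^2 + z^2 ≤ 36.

In spherical coordinates, x = ρ sin(φ) cos(θ), y = ρ sin(φ) sin(θ), z = ρ cos(φ), and dV = ρ^2 sin(φ) dρ dφ dθ.

The integrand becomes 10ρ cos(φ), so

    ∭_E (10z) dV = ∫_{0}^{2π} ∫_{0}^{π} ∫_{0}^{6} (10ρ cos(φ)) · ρ^2 sin(φ) dρ dφ dθ.

Inner (ρ): 1620sin(2φ).
Middle (φ): 0.
Outer (θ): 0.

Therefore the triple integral equals 0.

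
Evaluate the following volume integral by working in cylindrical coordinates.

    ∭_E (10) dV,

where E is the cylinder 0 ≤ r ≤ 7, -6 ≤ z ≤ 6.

In cylindrical coordinates, x = r cos(θ), y = r sin(θ), z = z, and dV = r dr dθ dz.

The integrand becomes 10, so

    ∭_E (10) dV = ∫_{0}^{2π} ∫_{0}^{7} ∫_{-6}^{6} (10) · r dz dr dθ.

Inner (z): 120r.
Middle (r from 0 to 7): 2940.
Outer (θ): 5880π.

Therefore the triple integral equals 5880π.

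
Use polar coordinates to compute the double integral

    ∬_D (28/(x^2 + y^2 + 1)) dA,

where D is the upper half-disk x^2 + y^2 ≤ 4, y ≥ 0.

The region D is 0 ≤ r ≤ 2, 0 ≤ θ ≤ π in polar coordinates, where x = r cos(θ), y = r sin(θ), and dA = r dr dθ.

Under the substitution, the integrand becomes 28/(r^2 + 1), so

    ∬_D (28/(x^2 + y^2 + 1)) dA = ∫_{0}^{π} ∫_{0}^{2} (28/(r^2 + 1)) · r dr dθ.

Inner integral (in r): ∫_{0}^{2} (28/(r^2 + 1)) · r dr = log(6103515625).

Outer integral (in θ): ∫_{0}^{π} (log(6103515625)) dθ = log(6103515625^π).

Therefore ∬_D (28/(x^2 + y^2 + 1)) dA = log(6103515625^π).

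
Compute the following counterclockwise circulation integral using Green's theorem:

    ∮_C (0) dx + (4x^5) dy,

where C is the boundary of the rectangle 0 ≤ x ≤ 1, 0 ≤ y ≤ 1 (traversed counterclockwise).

Green's theorem converts the closed line integral into a double integral over the enclosed region D:

    ∮_C P dx + Q dy = ∬_D (∂Q/∂x - ∂P/∂y) dA.

Here P = 0, Q = 4x^5, so

    ∂Q/∂x = 20x^4,    ∂P/∂y = 0,
    ∂Q/∂x - ∂P/∂y = 20x^4.

D is the region 0 ≤ x ≤ 1, 0 ≤ y ≤ 1. Evaluating the double integral:

    ∬_D (20x^4) dA = ∫_0^{1} ∫_0^{1} (20x^4) dy dx.

Inner (y from 0 to 1): 20x^4.
Outer (x from 0 to 1): 4.

Therefore ∮_C P dx + Q dy = 4.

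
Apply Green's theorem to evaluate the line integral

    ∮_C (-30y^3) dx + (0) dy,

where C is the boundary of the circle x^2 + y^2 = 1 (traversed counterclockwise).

Green's theorem converts the closed line integral into a double integral over the enclosed region D:

    ∮_C P dx + Q dy = ∬_D (∂Q/∂x - ∂P/∂y) dA.

Here P = -30y^3, Q = 0, so

    ∂Q/∂x = 0,    ∂P/∂y = -90y^2,
    ∂Q/∂x - ∂P/∂y = 90y^2.

D is the region x^2 + y^2 ≤ 1. Evaluating the double integral:

In polar coordinates (x = r cos θ, y = r sin θ, dA = r dr dθ) the integrand becomes 90r^2sin(θ)^2, so

    ∬_D (90y^2) dA = ∫_0^{2π} ∫_0^{1} (90r^2sin(θ)^2) · r dr dθ.

Inner (r from 0 to 1): 45sin(θ)^2/2.
Outer (θ from 0 to 2π): 45π/2.

Therefore ∮_C P dx + Q dy = 45π/2.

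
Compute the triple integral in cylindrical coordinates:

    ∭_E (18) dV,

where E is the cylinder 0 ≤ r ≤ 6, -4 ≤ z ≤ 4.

In cylindrical coordinates, x = r cos(θ), y = r sin(θ), z = z, and dV = r dr dθ dz.

The integrand becomes 18, so

    ∭_E (18) dV = ∫_{0}^{2π} ∫_{0}^{6} ∫_{-4}^{4} (18) · r dz dr dθ.

Inner (z): 144r.
Middle (r from 0 to 6): 2592.
Outer (θ): 5184π.

Therefore the triple integral equals 5184π.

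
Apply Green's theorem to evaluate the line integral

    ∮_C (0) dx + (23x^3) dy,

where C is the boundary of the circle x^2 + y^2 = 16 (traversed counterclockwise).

Green's theorem converts the closed line integral into a double integral over the enclosed region D:

    ∮_C P dx + Q dy = ∬_D (∂Q/∂x - ∂P/∂y) dA.

Here P = 0, Q = 23x^3, so

    ∂Q/∂x = 69x^2,    ∂P/∂y = 0,
    ∂Q/∂x - ∂P/∂y = 69x^2.

D is the region x^2 + y^2 ≤ 16. Evaluating the double integral:

In polar coordinates (x = r cos θ, y = r sin θ, dA = r dr dθ) the integrand becomes 69r^2cos(θ)^2, so

    ∬_D (69x^2) dA = ∫_0^{2π} ∫_0^{4} (69r^2cos(θ)^2) · r dr dθ.

Inner (r from 0 to 4): 4416cos(θ)^2.
Outer (θ from 0 to 2π): 4416π.

Therefore ∮_C P dx + Q dy = 4416π.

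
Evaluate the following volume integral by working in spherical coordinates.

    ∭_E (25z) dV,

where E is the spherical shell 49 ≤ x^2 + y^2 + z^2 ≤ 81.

In spherical coordinates, x = ρ sin(φ) cos(θ), y = ρ sin(φ) sin(θ), z = ρ cos(φ), and dV = ρ^2 sin(φ) dρ dφ dθ.

The integrand becomes 25ρ cos(φ), so

    ∭_E (25z) dV = ∫_{0}^{2π} ∫_{0}^{π} ∫_{7}^{9} (25ρ cos(φ)) · ρ^2 sin(φ) dρ dφ dθ.

Inner (ρ): 13000sin(2φ).
Middle (φ): 0.
Outer (θ): 0.

Therefore the triple integral equals 0.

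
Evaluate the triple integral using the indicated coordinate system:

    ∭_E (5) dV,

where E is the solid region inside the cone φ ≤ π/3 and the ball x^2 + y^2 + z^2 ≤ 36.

In spherical coordinates, x = ρ sin(φ) cos(θ), y = ρ sin(φ) sin(θ), z = ρ cos(φ), and dV = ρ^2 sin(φ) dρ dφ dθ.

The integrand becomes 5, so

    ∭_E (5) dV = ∫_{0}^{2π} ∫_{0}^{π/3} ∫_{0}^{6} (5) · ρ^2 sin(φ) dρ dφ dθ.

Inner (ρ): 360sin(φ).
Middle (φ): 180.
Outer (θ): 360π.

Therefore the triple integral equals 360π.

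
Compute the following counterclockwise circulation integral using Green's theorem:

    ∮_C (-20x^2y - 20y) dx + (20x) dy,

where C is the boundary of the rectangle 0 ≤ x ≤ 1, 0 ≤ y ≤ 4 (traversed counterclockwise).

Green's theorem converts the closed line integral into a double integral over the enclosed region D:

    ∮_C P dx + Q dy = ∬_D (∂Q/∂x - ∂P/∂y) dA.

Here P = -20x^2y - 20y, Q = 20x, so

    ∂Q/∂x = 20,    ∂P/∂y = -20x^2 - 20,
    ∂Q/∂x - ∂P/∂y = 20x^2 + 40.

D is the region 0 ≤ x ≤ 1, 0 ≤ y ≤ 4. Evaluating the double integral:

    ∬_D (20x^2 + 40) dA = ∫_0^{1} ∫_0^{4} (20x^2 + 40) dy dx.

Inner (y from 0 to 4): 80x^2 + 160.
Outer (x from 0 to 1): 560/3.

Therefore ∮_C P dx + Q dy = 560/3.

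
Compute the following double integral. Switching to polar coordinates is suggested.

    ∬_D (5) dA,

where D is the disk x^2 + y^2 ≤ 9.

The region D is 0 ≤ r ≤ 3, 0 ≤ θ ≤ 2π in polar coordinates, where x = r cos(θ), y = r sin(θ), and dA = r dr dθ.

Under the substitution, the integrand becomes 5, so

    ∬_D (5) dA = ∫_{0}^{2π} ∫_{0}^{3} (5) · r dr dθ.

Inner integral (in r): ∫_{0}^{3} (5) · r dr = 45/2.

Outer integral (in θ): ∫_{0}^{2π} (45/2) dθ = 45π.

Therefore ∬_D (5) dA = 45π.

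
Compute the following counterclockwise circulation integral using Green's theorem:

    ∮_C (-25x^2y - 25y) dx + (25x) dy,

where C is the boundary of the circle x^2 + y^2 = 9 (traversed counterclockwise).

Green's theorem converts the closed line integral into a double integral over the enclosed region D:

    ∮_C P dx + Q dy = ∬_D (∂Q/∂x - ∂P/∂y) dA.

Here P = -25x^2y - 25y, Q = 25x, so

    ∂Q/∂x = 25,    ∂P/∂y = -25x^2 - 25,
    ∂Q/∂x - ∂P/∂y = 25x^2 + 50.

D is the region x^2 + y^2 ≤ 9. Evaluating the double integral:

In polar coordinates (x = r cos θ, y = r sin θ, dA = r dr dθ) the integrand becomes 25r^2cos(θ)^2 + 50, so

    ∬_D (25x^2 + 50) dA = ∫_0^{2π} ∫_0^{3} (25r^2cos(θ)^2 + 50) · r dr dθ.

Inner (r from 0 to 3): 2025cos(θ)^2/4 + 225.
Outer (θ from 0 to 2π): 3825π/4.

Therefore ∮_C P dx + Q dy = 3825π/4.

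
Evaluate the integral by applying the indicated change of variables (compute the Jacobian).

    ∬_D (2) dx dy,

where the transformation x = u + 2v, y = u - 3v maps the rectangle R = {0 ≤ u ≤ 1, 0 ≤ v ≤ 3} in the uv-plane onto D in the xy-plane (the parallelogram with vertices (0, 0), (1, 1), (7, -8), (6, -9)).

Compute the Jacobian determinant of (x, y) with respect to (u, v):

    ∂(x,y)/∂(u,v) = | 1  2 | = (1)(-3) - (2)(1) = -5.
                   | 1  -3 |

Its absolute value is |J| = 5 (the area scaling factor).

Substituting x = u + 2v, y = u - 3v into the integrand,

    2 → 2,

so the integral becomes

    ∬_R (2) · |J| du dv = ∫_0^1 ∫_0^3 (10) dv du.

Inner (v): 30.
Outer (u): 30.

Therefore ∬_D (2) dx dy = 30.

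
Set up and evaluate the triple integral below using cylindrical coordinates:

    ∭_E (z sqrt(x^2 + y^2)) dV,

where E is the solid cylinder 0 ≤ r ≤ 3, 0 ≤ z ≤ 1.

In cylindrical coordinates, x = r cos(θ), y = r sin(θ), z = z, and dV = r dr dθ dz.

The integrand becomes r z, so

    ∭_E (z sqrt(x^2 + y^2)) dV = ∫_{0}^{2π} ∫_{0}^{3} ∫_{0}^{1} (r z) · r dz dr dθ.

Inner (z): r^2/2.
Middle (r from 0 to 3): 9/2.
Outer (θ): 9π.

Therefore the triple integral equals 9π.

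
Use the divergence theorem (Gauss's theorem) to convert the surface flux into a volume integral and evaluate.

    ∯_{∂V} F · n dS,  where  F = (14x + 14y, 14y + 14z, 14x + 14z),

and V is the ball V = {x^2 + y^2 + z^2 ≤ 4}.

By the divergence theorem,

    ∯_{∂V} F · n dS = ∭_V (∇ · F) dV.

Compute the divergence:
    ∇ · F = ∂F_x/∂x + ∂F_y/∂y + ∂F_z/∂z = 14 + 14 + 14 = 42.

In spherical coordinates, x = ρ sin(φ) cos(θ), y = ρ sin(φ) sin(θ), z = ρ cos(φ), dV = ρ^2 sin(φ) dρ dφ dθ, with 0 ≤ ρ ≤ 2, 0 ≤ φ ≤ π, 0 ≤ θ ≤ 2π.

The integrand, after substitution and multiplying by the volume element, becomes (42) · ρ^2 sin(φ), so

    ∭_V (∇·F) dV = ∫_0^{2π} ∫_0^{π} ∫_0^{2} (42) · ρ^2 sin(φ) dρ dφ dθ.

Inner (ρ from 0 to 2): 112sin(φ).
Middle (φ from 0 to π): 224.
Outer (θ from 0 to 2π): 448π.

Therefore ∯_{∂V} F · n dS = 448π.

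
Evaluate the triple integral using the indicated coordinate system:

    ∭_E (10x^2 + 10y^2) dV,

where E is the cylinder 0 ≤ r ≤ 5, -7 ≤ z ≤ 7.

In cylindrical coordinates, x = r cos(θ), y = r sin(θ), z = z, and dV = r dr dθ dz.

The integrand becomes 10r^2, so

    ∭_E (10x^2 + 10y^2) dV = ∫_{0}^{2π} ∫_{0}^{5} ∫_{-7}^{7} (10r^2) · r dz dr dθ.

Inner (z): 140r^3.
Middle (r from 0 to 5): 21875.
Outer (θ): 43750π.

Therefore the triple integral equals 43750π.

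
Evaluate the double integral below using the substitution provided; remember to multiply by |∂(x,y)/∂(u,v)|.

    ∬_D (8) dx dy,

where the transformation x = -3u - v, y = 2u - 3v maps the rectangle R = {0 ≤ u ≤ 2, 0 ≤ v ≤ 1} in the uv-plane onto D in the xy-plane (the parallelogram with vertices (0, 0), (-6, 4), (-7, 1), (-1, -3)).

Compute the Jacobian determinant of (x, y) with respect to (u, v):

    ∂(x,y)/∂(u,v) = | -3  -1 | = (-3)(-3) - (-1)(2) = 11.
                   | 2  -3 |

Its absolute value is |J| = 11 (the area scaling factor).

Substituting x = -3u - v, y = 2u - 3v into the integrand,

    8 → 8,

so the integral becomes

    ∬_R (8) · |J| du dv = ∫_0^2 ∫_0^1 (88) dv du.

Inner (v): 88.
Outer (u): 176.

Therefore ∬_D (8) dx dy = 176.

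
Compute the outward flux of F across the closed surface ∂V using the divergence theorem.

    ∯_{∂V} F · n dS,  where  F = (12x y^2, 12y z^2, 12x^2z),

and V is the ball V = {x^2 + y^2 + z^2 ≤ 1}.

By the divergence theorem,

    ∯_{∂V} F · n dS = ∭_V (∇ · F) dV.

Compute the divergence:
    ∇ · F = ∂F_x/∂x + ∂F_y/∂y + ∂F_z/∂z = 12y^2 + 12z^2 + 12x^2 = 12x^2 + 12y^2 + 12z^2.

In spherical coordinates, x = ρ sin(φ) cos(θ), y = ρ sin(φ) sin(θ), z = ρ cos(φ), dV = ρ^2 sin(φ) dρ dφ dθ, with 0 ≤ ρ ≤ 1, 0 ≤ φ ≤ π, 0 ≤ θ ≤ 2π.

The integrand, after substitution and multiplying by the volume element, becomes (12ρ^2) · ρ^2 sin(φ), so

    ∭_V (∇·F) dV = ∫_0^{2π} ∫_0^{π} ∫_0^{1} (12ρ^2) · ρ^2 sin(φ) dρ dφ dθ.

Inner (ρ from 0 to 1): 12sin(φ)/5.
Middle (φ from 0 to π): 24/5.
Outer (θ from 0 to 2π): 48π/5.

Therefore ∯_{∂V} F · n dS = 48π/5.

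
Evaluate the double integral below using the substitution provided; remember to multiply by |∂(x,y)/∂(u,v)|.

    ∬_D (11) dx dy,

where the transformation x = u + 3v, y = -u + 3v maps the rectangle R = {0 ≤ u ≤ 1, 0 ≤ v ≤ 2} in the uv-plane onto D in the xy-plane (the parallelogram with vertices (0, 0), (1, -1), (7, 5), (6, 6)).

Compute the Jacobian determinant of (x, y) with respect to (u, v):

    ∂(x,y)/∂(u,v) = | 1  3 | = (1)(3) - (3)(-1) = 6.
                   | -1  3 |

Its absolute value is |J| = 6 (the area scaling factor).

Substituting x = u + 3v, y = -u + 3v into the integrand,

    11 → 11,

so the integral becomes

    ∬_R (11) · |J| du dv = ∫_0^1 ∫_0^2 (66) dv du.

Inner (v): 132.
Outer (u): 132.

Therefore ∬_D (11) dx dy = 132.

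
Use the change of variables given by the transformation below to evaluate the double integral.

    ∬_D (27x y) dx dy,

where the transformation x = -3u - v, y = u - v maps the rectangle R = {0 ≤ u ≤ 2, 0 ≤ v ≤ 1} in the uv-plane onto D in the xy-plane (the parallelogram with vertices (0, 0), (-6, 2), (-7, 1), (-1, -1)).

Compute the Jacobian determinant of (x, y) with respect to (u, v):

    ∂(x,y)/∂(u,v) = | -3  -1 | = (-3)(-1) - (-1)(1) = 4.
                   | 1  -1 |

Its absolute value is |J| = 4 (the area scaling factor).

Substituting x = -3u - v, y = u - v into the integrand,

    27x y → -81u^2 + 54u v + 27v^2,

so the integral becomes

    ∬_R (-81u^2 + 54u v + 27v^2) · |J| du dv = ∫_0^2 ∫_0^1 (-324u^2 + 216u v + 108v^2) dv du.

Inner (v): -324u^2 + 108u + 36.
Outer (u): -576.

Therefore ∬_D (27x y) dx dy = -576.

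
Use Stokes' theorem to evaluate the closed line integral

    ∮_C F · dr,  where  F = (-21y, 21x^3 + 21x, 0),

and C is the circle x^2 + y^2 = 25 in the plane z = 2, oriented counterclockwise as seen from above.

Let S be the flat disk x^2 + y^2 ≤ 25 in the plane z = 2, with upward unit normal n̂ = ẑ. By Stokes' theorem,

    ∮_C F · dr = ∬_S (∇ × F) · n̂ dS = ∬_D (curl F)_z dA,

where D is the disk x^2 + y^2 ≤ 25.

Compute the curl of F = (-21y, 21x^3 + 21x, 0):
    (∇ × F)_x = ∂F_z/∂y - ∂F_y/∂z = 0,
    (∇ × F)_y = ∂F_x/∂z - ∂F_z/∂x = 0,
    (∇ × F)_z = ∂F_y/∂x - ∂F_x/∂y = 63x^2 + 42.

On z = 2, (curl F)_z = 63x^2 + 42.

Convert to polar (x = r cos θ, y = r sin θ, dA = r dr dθ); the integrand becomes 63r^2cos(θ)^2 + 42, so

    ∬_D (curl F)_z dA = ∫_0^{2π} ∫_0^{5} (63r^2cos(θ)^2 + 42) · r dr dθ.

Inner (r from 0 to 5): 39375cos(θ)^2/4 + 525.
Outer (θ from 0 to 2π): 43575π/4.

Therefore ∮_C F · dr = 43575π/4.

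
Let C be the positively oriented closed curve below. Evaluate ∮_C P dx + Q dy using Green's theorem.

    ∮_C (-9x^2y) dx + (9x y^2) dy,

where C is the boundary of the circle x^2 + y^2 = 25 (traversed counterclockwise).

Green's theorem converts the closed line integral into a double integral over the enclosed region D:

    ∮_C P dx + Q dy = ∬_D (∂Q/∂x - ∂P/∂y) dA.

Here P = -9x^2y, Q = 9x y^2, so

    ∂Q/∂x = 9y^2,    ∂P/∂y = -9x^2,
    ∂Q/∂x - ∂P/∂y = 9x^2 + 9y^2.

D is the region x^2 + y^2 ≤ 25. Evaluating the double integral:

In polar coordinates (x = r cos θ, y = r sin θ, dA = r dr dθ) the integrand becomes 9r^2, so

    ∬_D (9x^2 + 9y^2) dA = ∫_0^{2π} ∫_0^{5} (9r^2) · r dr dθ.

Inner (r from 0 to 5): 5625/4.
Outer (θ from 0 to 2π): 5625π/2.

Therefore ∮_C P dx + Q dy = 5625π/2.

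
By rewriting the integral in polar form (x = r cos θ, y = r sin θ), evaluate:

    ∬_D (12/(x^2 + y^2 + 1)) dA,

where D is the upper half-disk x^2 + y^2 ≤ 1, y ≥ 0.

The region D is 0 ≤ r ≤ 1, 0 ≤ θ ≤ π in polar coordinates, where x = r cos(θ), y = r sin(θ), and dA = r dr dθ.

Under the substitution, the integrand becomes 12/(r^2 + 1), so

    ∬_D (12/(x^2 + y^2 + 1)) dA = ∫_{0}^{π} ∫_{0}^{1} (12/(r^2 + 1)) · r dr dθ.

Inner integral (in r): ∫_{0}^{1} (12/(r^2 + 1)) · r dr = log(64).

Outer integral (in θ): ∫_{0}^{π} (log(64)) dθ = log(64^π).

Therefore ∬_D (12/(x^2 + y^2 + 1)) dA = log(64^π).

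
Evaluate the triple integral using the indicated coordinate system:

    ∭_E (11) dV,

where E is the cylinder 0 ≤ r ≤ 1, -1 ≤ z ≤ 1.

In cylindrical coordinates, x = r cos(θ), y = r sin(θ), z = z, and dV = r dr dθ dz.

The integrand becomes 11, so

    ∭_E (11) dV = ∫_{0}^{2π} ∫_{0}^{1} ∫_{-1}^{1} (11) · r dz dr dθ.

Inner (z): 22r.
Middle (r from 0 to 1): 11.
Outer (θ): 22π.

Therefore the triple integral equals 22π.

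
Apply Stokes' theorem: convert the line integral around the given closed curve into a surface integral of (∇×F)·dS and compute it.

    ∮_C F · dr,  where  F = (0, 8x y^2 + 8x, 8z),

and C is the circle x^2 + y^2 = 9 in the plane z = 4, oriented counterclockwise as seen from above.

Let S be the flat disk x^2 + y^2 ≤ 9 in the plane z = 4, with upward unit normal n̂ = ẑ. By Stokes' theorem,

    ∮_C F · dr = ∬_S (∇ × F) · n̂ dS = ∬_D (curl F)_z dA,

where D is the disk x^2 + y^2 ≤ 9.

Compute the curl of F = (0, 8x y^2 + 8x, 8z):
    (∇ × F)_x = ∂F_z/∂y - ∂F_y/∂z = 0,
    (∇ × F)_y = ∂F_x/∂z - ∂F_z/∂x = 0,
    (∇ × F)_z = ∂F_y/∂x - ∂F_x/∂y = 8y^2 + 8.

On z = 4, (curl F)_z = 8y^2 + 8.

Convert to polar (x = r cos θ, y = r sin θ, dA = r dr dθ); the integrand becomes 8r^2sin(θ)^2 + 8, so

    ∬_D (curl F)_z dA = ∫_0^{2π} ∫_0^{3} (8r^2sin(θ)^2 + 8) · r dr dθ.

Inner (r from 0 to 3): 162sin(θ)^2 + 36.
Outer (θ from 0 to 2π): 234π.

Therefore ∮_C F · dr = 234π.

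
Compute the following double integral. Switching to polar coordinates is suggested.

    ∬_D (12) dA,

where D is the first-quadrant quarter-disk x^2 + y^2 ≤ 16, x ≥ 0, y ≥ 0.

The region D is 0 ≤ r ≤ 4, 0 ≤ θ ≤ π/2 in polar coordinates, where x = r cos(θ), y = r sin(θ), and dA = r dr dθ.

Under the substitution, the integrand becomes 12, so

    ∬_D (12) dA = ∫_{0}^{π/2} ∫_{0}^{4} (12) · r dr dθ.

Inner integral (in r): ∫_{0}^{4} (12) · r dr = 96.

Outer integral (in θ): ∫_{0}^{π/2} (96) dθ = 48π.

Therefore ∬_D (12) dA = 48π.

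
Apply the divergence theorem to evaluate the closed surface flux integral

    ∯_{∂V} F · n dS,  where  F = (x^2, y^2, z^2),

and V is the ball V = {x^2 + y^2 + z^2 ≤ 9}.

By the divergence theorem,

    ∯_{∂V} F · n dS = ∭_V (∇ · F) dV.

Compute the divergence:
    ∇ · F = ∂F_x/∂x + ∂F_y/∂y + ∂F_z/∂z = 2x + 2y + 2z.

In spherical coordinates, x = ρ sin(φ) cos(θ), y = ρ sin(φ) sin(θ), z = ρ cos(φ), dV = ρ^2 sin(φ) dρ dφ dθ, with 0 ≤ ρ ≤ 3, 0 ≤ φ ≤ π, 0 ≤ θ ≤ 2π.

The integrand, after substitution and multiplying by the volume element, becomes (2ρ (sqrt(2)sin(φ)sin(θ + π/4) + cos(φ))) · ρ^2 sin(φ), so

    ∭_V (∇·F) dV = ∫_0^{2π} ∫_0^{π} ∫_0^{3} (2ρ (sqrt(2)sin(φ)sin(θ + π/4) + cos(φ))) · ρ^2 sin(φ) dρ dφ dθ.

Inner (ρ from 0 to 3): 81(sqrt(2)sin(φ)sin(θ + π/4) + cos(φ))sin(φ)/2.
Middle (φ from 0 to π): 81sqrt(2)π sin(θ + π/4)/4.
Outer (θ from 0 to 2π): 0.

Therefore ∯_{∂V} F · n dS = 0.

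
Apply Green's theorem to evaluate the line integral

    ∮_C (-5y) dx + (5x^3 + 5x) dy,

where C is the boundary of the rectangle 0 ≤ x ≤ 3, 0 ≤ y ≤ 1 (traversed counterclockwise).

Green's theorem converts the closed line integral into a double integral over the enclosed region D:

    ∮_C P dx + Q dy = ∬_D (∂Q/∂x - ∂P/∂y) dA.

Here P = -5y, Q = 5x^3 + 5x, so

    ∂Q/∂x = 15x^2 + 5,    ∂P/∂y = -5,
    ∂Q/∂x - ∂P/∂y = 15x^2 + 10.

D is the region 0 ≤ x ≤ 3, 0 ≤ y ≤ 1. Evaluating the double integral:

    ∬_D (15x^2 + 10) dA = ∫_0^{3} ∫_0^{1} (15x^2 + 10) dy dx.

Inner (y from 0 to 1): 15x^2 + 10.
Outer (x from 0 to 3): 165.

Therefore ∮_C P dx + Q dy = 165.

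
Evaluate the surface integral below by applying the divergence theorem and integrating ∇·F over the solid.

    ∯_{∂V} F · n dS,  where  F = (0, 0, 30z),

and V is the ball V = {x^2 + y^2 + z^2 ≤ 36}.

By the divergence theorem,

    ∯_{∂V} F · n dS = ∭_V (∇ · F) dV.

Compute the divergence:
    ∇ · F = ∂F_x/∂x + ∂F_y/∂y + ∂F_z/∂z = 0 + 0 + 30 = 30.

In spherical coordinates, x = ρ sin(φ) cos(θ), y = ρ sin(φ) sin(θ), z = ρ cos(φ), dV = ρ^2 sin(φ) dρ dφ dθ, with 0 ≤ ρ ≤ 6, 0 ≤ φ ≤ π, 0 ≤ θ ≤ 2π.

The integrand, after substitution and multiplying by the volume element, becomes (30) · ρ^2 sin(φ), so

    ∭_V (∇·F) dV = ∫_0^{2π} ∫_0^{π} ∫_0^{6} (30) · ρ^2 sin(φ) dρ dφ dθ.

Inner (ρ from 0 to 6): 2160sin(φ).
Middle (φ from 0 to π): 4320.
Outer (θ from 0 to 2π): 8640π.

Therefore ∯_{∂V} F · n dS = 8640π.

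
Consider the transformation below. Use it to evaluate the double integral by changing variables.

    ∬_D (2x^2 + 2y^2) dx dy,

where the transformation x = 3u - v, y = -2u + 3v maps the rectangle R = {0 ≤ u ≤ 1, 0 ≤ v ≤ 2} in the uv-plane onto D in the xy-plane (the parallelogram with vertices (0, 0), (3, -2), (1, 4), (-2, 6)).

Compute the Jacobian determinant of (x, y) with respect to (u, v):

    ∂(x,y)/∂(u,v) = | 3  -1 | = (3)(3) - (-1)(-2) = 7.
                   | -2  3 |

Its absolute value is |J| = 7 (the area scaling factor).

Substituting x = 3u - v, y = -2u + 3v into the integrand,

    2x^2 + 2y^2 → 26u^2 - 36u v + 20v^2,

so the integral becomes

    ∬_R (26u^2 - 36u v + 20v^2) · |J| du dv = ∫_0^1 ∫_0^2 (182u^2 - 252u v + 140v^2) dv du.

Inner (v): 364u^2 - 504u + 1120/3.
Outer (u): 728/3.

Therefore ∬_D (2x^2 + 2y^2) dx dy = 728/3.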